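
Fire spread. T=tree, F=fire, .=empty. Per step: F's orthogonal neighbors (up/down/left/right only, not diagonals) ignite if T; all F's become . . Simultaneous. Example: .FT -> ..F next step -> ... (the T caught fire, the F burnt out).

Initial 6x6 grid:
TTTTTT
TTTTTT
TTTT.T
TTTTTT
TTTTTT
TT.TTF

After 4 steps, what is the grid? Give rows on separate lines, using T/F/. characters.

Step 1: 2 trees catch fire, 1 burn out
  TTTTTT
  TTTTTT
  TTTT.T
  TTTTTT
  TTTTTF
  TT.TF.
Step 2: 3 trees catch fire, 2 burn out
  TTTTTT
  TTTTTT
  TTTT.T
  TTTTTF
  TTTTF.
  TT.F..
Step 3: 3 trees catch fire, 3 burn out
  TTTTTT
  TTTTTT
  TTTT.F
  TTTTF.
  TTTF..
  TT....
Step 4: 3 trees catch fire, 3 burn out
  TTTTTT
  TTTTTF
  TTTT..
  TTTF..
  TTF...
  TT....

TTTTTT
TTTTTF
TTTT..
TTTF..
TTF...
TT....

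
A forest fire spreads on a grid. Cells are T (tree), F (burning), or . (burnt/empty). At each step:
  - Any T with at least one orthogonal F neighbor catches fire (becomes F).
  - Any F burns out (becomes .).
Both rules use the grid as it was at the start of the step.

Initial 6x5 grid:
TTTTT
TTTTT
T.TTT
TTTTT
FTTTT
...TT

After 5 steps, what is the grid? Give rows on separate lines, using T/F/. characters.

Step 1: 2 trees catch fire, 1 burn out
  TTTTT
  TTTTT
  T.TTT
  FTTTT
  .FTTT
  ...TT
Step 2: 3 trees catch fire, 2 burn out
  TTTTT
  TTTTT
  F.TTT
  .FTTT
  ..FTT
  ...TT
Step 3: 3 trees catch fire, 3 burn out
  TTTTT
  FTTTT
  ..TTT
  ..FTT
  ...FT
  ...TT
Step 4: 6 trees catch fire, 3 burn out
  FTTTT
  .FTTT
  ..FTT
  ...FT
  ....F
  ...FT
Step 5: 5 trees catch fire, 6 burn out
  .FTTT
  ..FTT
  ...FT
  ....F
  .....
  ....F

.FTTT
..FTT
...FT
....F
.....
....F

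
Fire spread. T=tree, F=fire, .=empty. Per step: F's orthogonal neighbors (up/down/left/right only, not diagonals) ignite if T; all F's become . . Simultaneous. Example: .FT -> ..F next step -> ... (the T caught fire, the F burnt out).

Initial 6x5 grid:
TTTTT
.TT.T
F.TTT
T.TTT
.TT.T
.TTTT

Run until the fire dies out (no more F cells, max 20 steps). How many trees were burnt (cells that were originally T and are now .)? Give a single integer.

Answer: 1

Derivation:
Step 1: +1 fires, +1 burnt (F count now 1)
Step 2: +0 fires, +1 burnt (F count now 0)
Fire out after step 2
Initially T: 22, now '.': 9
Total burnt (originally-T cells now '.'): 1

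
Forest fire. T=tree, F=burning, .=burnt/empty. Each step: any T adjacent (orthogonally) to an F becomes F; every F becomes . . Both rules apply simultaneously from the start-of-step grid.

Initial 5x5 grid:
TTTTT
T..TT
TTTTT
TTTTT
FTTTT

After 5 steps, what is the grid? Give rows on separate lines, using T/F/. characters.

Step 1: 2 trees catch fire, 1 burn out
  TTTTT
  T..TT
  TTTTT
  FTTTT
  .FTTT
Step 2: 3 trees catch fire, 2 burn out
  TTTTT
  T..TT
  FTTTT
  .FTTT
  ..FTT
Step 3: 4 trees catch fire, 3 burn out
  TTTTT
  F..TT
  .FTTT
  ..FTT
  ...FT
Step 4: 4 trees catch fire, 4 burn out
  FTTTT
  ...TT
  ..FTT
  ...FT
  ....F
Step 5: 3 trees catch fire, 4 burn out
  .FTTT
  ...TT
  ...FT
  ....F
  .....

.FTTT
...TT
...FT
....F
.....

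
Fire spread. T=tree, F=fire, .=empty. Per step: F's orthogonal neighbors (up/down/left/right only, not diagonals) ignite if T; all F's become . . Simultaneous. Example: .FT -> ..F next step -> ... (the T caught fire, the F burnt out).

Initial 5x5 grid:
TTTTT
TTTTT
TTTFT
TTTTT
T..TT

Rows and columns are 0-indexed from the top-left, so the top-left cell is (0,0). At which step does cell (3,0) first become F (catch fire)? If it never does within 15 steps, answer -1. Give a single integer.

Step 1: cell (3,0)='T' (+4 fires, +1 burnt)
Step 2: cell (3,0)='T' (+7 fires, +4 burnt)
Step 3: cell (3,0)='T' (+6 fires, +7 burnt)
Step 4: cell (3,0)='F' (+3 fires, +6 burnt)
  -> target ignites at step 4
Step 5: cell (3,0)='.' (+2 fires, +3 burnt)
Step 6: cell (3,0)='.' (+0 fires, +2 burnt)
  fire out at step 6

4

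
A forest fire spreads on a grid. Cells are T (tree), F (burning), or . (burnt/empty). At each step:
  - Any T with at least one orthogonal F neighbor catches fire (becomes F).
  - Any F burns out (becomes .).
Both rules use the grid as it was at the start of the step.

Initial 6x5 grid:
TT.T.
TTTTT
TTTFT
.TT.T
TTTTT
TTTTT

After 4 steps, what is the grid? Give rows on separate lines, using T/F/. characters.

Step 1: 3 trees catch fire, 1 burn out
  TT.T.
  TTTFT
  TTF.F
  .TT.T
  TTTTT
  TTTTT
Step 2: 6 trees catch fire, 3 burn out
  TT.F.
  TTF.F
  TF...
  .TF.F
  TTTTT
  TTTTT
Step 3: 5 trees catch fire, 6 burn out
  TT...
  TF...
  F....
  .F...
  TTFTF
  TTTTT
Step 4: 6 trees catch fire, 5 burn out
  TF...
  F....
  .....
  .....
  TF.F.
  TTFTF

TF...
F....
.....
.....
TF.F.
TTFTF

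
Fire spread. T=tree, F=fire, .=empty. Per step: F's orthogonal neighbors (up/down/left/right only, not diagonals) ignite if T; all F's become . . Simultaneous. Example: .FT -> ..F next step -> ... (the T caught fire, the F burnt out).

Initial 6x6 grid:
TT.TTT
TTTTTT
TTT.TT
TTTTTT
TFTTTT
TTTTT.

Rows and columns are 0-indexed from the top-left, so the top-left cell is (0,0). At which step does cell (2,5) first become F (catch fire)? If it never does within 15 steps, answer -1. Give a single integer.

Step 1: cell (2,5)='T' (+4 fires, +1 burnt)
Step 2: cell (2,5)='T' (+6 fires, +4 burnt)
Step 3: cell (2,5)='T' (+6 fires, +6 burnt)
Step 4: cell (2,5)='T' (+6 fires, +6 burnt)
Step 5: cell (2,5)='T' (+4 fires, +6 burnt)
Step 6: cell (2,5)='F' (+3 fires, +4 burnt)
  -> target ignites at step 6
Step 7: cell (2,5)='.' (+2 fires, +3 burnt)
Step 8: cell (2,5)='.' (+1 fires, +2 burnt)
Step 9: cell (2,5)='.' (+0 fires, +1 burnt)
  fire out at step 9

6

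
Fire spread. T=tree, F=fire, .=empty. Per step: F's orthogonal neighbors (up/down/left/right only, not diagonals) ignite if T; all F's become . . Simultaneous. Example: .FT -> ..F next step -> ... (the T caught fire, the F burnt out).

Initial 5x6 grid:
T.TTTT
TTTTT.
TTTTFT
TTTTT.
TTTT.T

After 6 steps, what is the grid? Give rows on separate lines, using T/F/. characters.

Step 1: 4 trees catch fire, 1 burn out
  T.TTTT
  TTTTF.
  TTTF.F
  TTTTF.
  TTTT.T
Step 2: 4 trees catch fire, 4 burn out
  T.TTFT
  TTTF..
  TTF...
  TTTF..
  TTTT.T
Step 3: 6 trees catch fire, 4 burn out
  T.TF.F
  TTF...
  TF....
  TTF...
  TTTF.T
Step 4: 5 trees catch fire, 6 burn out
  T.F...
  TF....
  F.....
  TF....
  TTF..T
Step 5: 3 trees catch fire, 5 burn out
  T.....
  F.....
  ......
  F.....
  TF...T
Step 6: 2 trees catch fire, 3 burn out
  F.....
  ......
  ......
  ......
  F....T

F.....
......
......
......
F....T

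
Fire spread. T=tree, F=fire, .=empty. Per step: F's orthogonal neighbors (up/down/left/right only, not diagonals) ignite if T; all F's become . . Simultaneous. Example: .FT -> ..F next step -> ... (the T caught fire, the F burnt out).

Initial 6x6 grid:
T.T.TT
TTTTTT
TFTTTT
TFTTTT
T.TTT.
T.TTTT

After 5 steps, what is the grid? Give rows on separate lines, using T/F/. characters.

Step 1: 5 trees catch fire, 2 burn out
  T.T.TT
  TFTTTT
  F.FTTT
  F.FTTT
  T.TTT.
  T.TTTT
Step 2: 6 trees catch fire, 5 burn out
  T.T.TT
  F.FTTT
  ...FTT
  ...FTT
  F.FTT.
  T.TTTT
Step 3: 8 trees catch fire, 6 burn out
  F.F.TT
  ...FTT
  ....FT
  ....FT
  ...FT.
  F.FTTT
Step 4: 5 trees catch fire, 8 burn out
  ....TT
  ....FT
  .....F
  .....F
  ....F.
  ...FTT
Step 5: 3 trees catch fire, 5 burn out
  ....FT
  .....F
  ......
  ......
  ......
  ....FT

....FT
.....F
......
......
......
....FT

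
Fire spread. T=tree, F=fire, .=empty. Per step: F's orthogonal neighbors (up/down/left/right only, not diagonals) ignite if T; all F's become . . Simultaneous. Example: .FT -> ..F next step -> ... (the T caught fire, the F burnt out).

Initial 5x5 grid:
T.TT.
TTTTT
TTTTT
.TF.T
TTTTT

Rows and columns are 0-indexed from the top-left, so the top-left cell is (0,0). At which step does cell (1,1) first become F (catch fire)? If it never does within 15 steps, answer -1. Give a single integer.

Step 1: cell (1,1)='T' (+3 fires, +1 burnt)
Step 2: cell (1,1)='T' (+5 fires, +3 burnt)
Step 3: cell (1,1)='F' (+7 fires, +5 burnt)
  -> target ignites at step 3
Step 4: cell (1,1)='.' (+4 fires, +7 burnt)
Step 5: cell (1,1)='.' (+1 fires, +4 burnt)
Step 6: cell (1,1)='.' (+0 fires, +1 burnt)
  fire out at step 6

3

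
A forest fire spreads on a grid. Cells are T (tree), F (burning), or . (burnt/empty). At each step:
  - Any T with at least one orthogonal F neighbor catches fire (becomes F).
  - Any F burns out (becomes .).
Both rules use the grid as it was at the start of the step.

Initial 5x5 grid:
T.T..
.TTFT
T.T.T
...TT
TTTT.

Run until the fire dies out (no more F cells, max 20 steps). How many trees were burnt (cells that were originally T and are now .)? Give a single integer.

Answer: 12

Derivation:
Step 1: +2 fires, +1 burnt (F count now 2)
Step 2: +4 fires, +2 burnt (F count now 4)
Step 3: +1 fires, +4 burnt (F count now 1)
Step 4: +1 fires, +1 burnt (F count now 1)
Step 5: +1 fires, +1 burnt (F count now 1)
Step 6: +1 fires, +1 burnt (F count now 1)
Step 7: +1 fires, +1 burnt (F count now 1)
Step 8: +1 fires, +1 burnt (F count now 1)
Step 9: +0 fires, +1 burnt (F count now 0)
Fire out after step 9
Initially T: 14, now '.': 23
Total burnt (originally-T cells now '.'): 12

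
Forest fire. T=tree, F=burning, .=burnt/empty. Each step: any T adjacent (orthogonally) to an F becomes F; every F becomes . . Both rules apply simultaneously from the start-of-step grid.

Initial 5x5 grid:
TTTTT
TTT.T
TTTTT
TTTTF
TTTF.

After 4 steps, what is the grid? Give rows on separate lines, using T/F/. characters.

Step 1: 3 trees catch fire, 2 burn out
  TTTTT
  TTT.T
  TTTTF
  TTTF.
  TTF..
Step 2: 4 trees catch fire, 3 burn out
  TTTTT
  TTT.F
  TTTF.
  TTF..
  TF...
Step 3: 4 trees catch fire, 4 burn out
  TTTTF
  TTT..
  TTF..
  TF...
  F....
Step 4: 4 trees catch fire, 4 burn out
  TTTF.
  TTF..
  TF...
  F....
  .....

TTTF.
TTF..
TF...
F....
.....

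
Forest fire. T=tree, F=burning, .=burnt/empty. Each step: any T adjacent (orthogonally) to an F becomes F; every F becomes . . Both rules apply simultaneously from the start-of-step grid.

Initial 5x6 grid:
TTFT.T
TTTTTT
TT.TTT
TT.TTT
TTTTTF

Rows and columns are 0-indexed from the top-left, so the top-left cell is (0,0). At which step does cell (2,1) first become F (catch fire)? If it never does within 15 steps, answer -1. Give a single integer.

Step 1: cell (2,1)='T' (+5 fires, +2 burnt)
Step 2: cell (2,1)='T' (+6 fires, +5 burnt)
Step 3: cell (2,1)='F' (+8 fires, +6 burnt)
  -> target ignites at step 3
Step 4: cell (2,1)='.' (+4 fires, +8 burnt)
Step 5: cell (2,1)='.' (+2 fires, +4 burnt)
Step 6: cell (2,1)='.' (+0 fires, +2 burnt)
  fire out at step 6

3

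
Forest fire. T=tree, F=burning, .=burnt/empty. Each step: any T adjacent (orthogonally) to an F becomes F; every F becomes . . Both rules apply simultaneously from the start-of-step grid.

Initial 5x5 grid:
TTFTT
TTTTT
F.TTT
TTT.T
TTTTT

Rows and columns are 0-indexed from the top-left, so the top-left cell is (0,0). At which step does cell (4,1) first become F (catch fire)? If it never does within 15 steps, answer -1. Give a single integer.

Step 1: cell (4,1)='T' (+5 fires, +2 burnt)
Step 2: cell (4,1)='T' (+7 fires, +5 burnt)
Step 3: cell (4,1)='F' (+4 fires, +7 burnt)
  -> target ignites at step 3
Step 4: cell (4,1)='.' (+2 fires, +4 burnt)
Step 5: cell (4,1)='.' (+2 fires, +2 burnt)
Step 6: cell (4,1)='.' (+1 fires, +2 burnt)
Step 7: cell (4,1)='.' (+0 fires, +1 burnt)
  fire out at step 7

3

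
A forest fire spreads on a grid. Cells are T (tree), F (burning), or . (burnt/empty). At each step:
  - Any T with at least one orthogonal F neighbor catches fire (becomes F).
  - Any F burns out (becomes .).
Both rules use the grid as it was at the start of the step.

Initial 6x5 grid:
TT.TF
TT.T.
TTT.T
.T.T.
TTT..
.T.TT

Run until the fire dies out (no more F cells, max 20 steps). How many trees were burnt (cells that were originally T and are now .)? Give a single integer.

Step 1: +1 fires, +1 burnt (F count now 1)
Step 2: +1 fires, +1 burnt (F count now 1)
Step 3: +0 fires, +1 burnt (F count now 0)
Fire out after step 3
Initially T: 18, now '.': 14
Total burnt (originally-T cells now '.'): 2

Answer: 2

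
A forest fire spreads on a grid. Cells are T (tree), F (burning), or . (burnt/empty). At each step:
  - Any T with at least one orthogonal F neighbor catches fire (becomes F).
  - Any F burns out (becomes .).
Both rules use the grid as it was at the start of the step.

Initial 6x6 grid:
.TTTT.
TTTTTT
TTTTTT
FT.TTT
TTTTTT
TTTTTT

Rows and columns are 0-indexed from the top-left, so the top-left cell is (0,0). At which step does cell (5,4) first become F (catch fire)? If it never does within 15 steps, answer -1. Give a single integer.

Step 1: cell (5,4)='T' (+3 fires, +1 burnt)
Step 2: cell (5,4)='T' (+4 fires, +3 burnt)
Step 3: cell (5,4)='T' (+4 fires, +4 burnt)
Step 4: cell (5,4)='T' (+5 fires, +4 burnt)
Step 5: cell (5,4)='T' (+6 fires, +5 burnt)
Step 6: cell (5,4)='F' (+6 fires, +6 burnt)
  -> target ignites at step 6
Step 7: cell (5,4)='.' (+4 fires, +6 burnt)
Step 8: cell (5,4)='.' (+0 fires, +4 burnt)
  fire out at step 8

6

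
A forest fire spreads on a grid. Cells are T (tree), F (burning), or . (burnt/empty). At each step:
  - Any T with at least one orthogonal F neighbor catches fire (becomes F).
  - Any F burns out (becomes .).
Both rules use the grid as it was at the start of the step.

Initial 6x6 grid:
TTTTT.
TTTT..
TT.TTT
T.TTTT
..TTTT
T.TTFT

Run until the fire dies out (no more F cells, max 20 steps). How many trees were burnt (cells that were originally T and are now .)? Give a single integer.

Step 1: +3 fires, +1 burnt (F count now 3)
Step 2: +4 fires, +3 burnt (F count now 4)
Step 3: +4 fires, +4 burnt (F count now 4)
Step 4: +3 fires, +4 burnt (F count now 3)
Step 5: +1 fires, +3 burnt (F count now 1)
Step 6: +2 fires, +1 burnt (F count now 2)
Step 7: +3 fires, +2 burnt (F count now 3)
Step 8: +3 fires, +3 burnt (F count now 3)
Step 9: +2 fires, +3 burnt (F count now 2)
Step 10: +1 fires, +2 burnt (F count now 1)
Step 11: +0 fires, +1 burnt (F count now 0)
Fire out after step 11
Initially T: 27, now '.': 35
Total burnt (originally-T cells now '.'): 26

Answer: 26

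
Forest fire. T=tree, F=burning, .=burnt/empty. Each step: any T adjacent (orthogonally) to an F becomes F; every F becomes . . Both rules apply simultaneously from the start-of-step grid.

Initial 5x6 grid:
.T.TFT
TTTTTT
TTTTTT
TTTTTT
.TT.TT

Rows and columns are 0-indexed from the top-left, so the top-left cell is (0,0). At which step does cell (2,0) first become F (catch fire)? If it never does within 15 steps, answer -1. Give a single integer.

Step 1: cell (2,0)='T' (+3 fires, +1 burnt)
Step 2: cell (2,0)='T' (+3 fires, +3 burnt)
Step 3: cell (2,0)='T' (+4 fires, +3 burnt)
Step 4: cell (2,0)='T' (+5 fires, +4 burnt)
Step 5: cell (2,0)='T' (+5 fires, +5 burnt)
Step 6: cell (2,0)='F' (+3 fires, +5 burnt)
  -> target ignites at step 6
Step 7: cell (2,0)='.' (+2 fires, +3 burnt)
Step 8: cell (2,0)='.' (+0 fires, +2 burnt)
  fire out at step 8

6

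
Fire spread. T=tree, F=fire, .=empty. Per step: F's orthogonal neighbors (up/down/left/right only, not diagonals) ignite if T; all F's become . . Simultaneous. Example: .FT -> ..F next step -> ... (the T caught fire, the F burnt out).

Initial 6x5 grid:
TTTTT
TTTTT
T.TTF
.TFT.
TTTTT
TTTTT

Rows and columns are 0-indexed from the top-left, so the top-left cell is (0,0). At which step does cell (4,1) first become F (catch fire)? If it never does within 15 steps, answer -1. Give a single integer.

Step 1: cell (4,1)='T' (+6 fires, +2 burnt)
Step 2: cell (4,1)='F' (+6 fires, +6 burnt)
  -> target ignites at step 2
Step 3: cell (4,1)='.' (+7 fires, +6 burnt)
Step 4: cell (4,1)='.' (+4 fires, +7 burnt)
Step 5: cell (4,1)='.' (+2 fires, +4 burnt)
Step 6: cell (4,1)='.' (+0 fires, +2 burnt)
  fire out at step 6

2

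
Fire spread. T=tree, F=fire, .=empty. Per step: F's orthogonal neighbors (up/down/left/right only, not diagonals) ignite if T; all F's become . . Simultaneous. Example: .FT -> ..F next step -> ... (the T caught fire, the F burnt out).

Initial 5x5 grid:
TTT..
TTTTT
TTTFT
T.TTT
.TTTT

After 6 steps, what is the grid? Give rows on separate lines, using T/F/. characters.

Step 1: 4 trees catch fire, 1 burn out
  TTT..
  TTTFT
  TTF.F
  T.TFT
  .TTTT
Step 2: 6 trees catch fire, 4 burn out
  TTT..
  TTF.F
  TF...
  T.F.F
  .TTFT
Step 3: 5 trees catch fire, 6 burn out
  TTF..
  TF...
  F....
  T....
  .TF.F
Step 4: 4 trees catch fire, 5 burn out
  TF...
  F....
  .....
  F....
  .F...
Step 5: 1 trees catch fire, 4 burn out
  F....
  .....
  .....
  .....
  .....
Step 6: 0 trees catch fire, 1 burn out
  .....
  .....
  .....
  .....
  .....

.....
.....
.....
.....
.....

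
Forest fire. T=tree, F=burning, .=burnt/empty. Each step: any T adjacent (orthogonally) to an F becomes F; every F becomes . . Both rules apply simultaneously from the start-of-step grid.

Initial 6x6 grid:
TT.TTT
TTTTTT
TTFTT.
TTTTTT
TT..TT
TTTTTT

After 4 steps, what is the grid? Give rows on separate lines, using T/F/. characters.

Step 1: 4 trees catch fire, 1 burn out
  TT.TTT
  TTFTTT
  TF.FT.
  TTFTTT
  TT..TT
  TTTTTT
Step 2: 6 trees catch fire, 4 burn out
  TT.TTT
  TF.FTT
  F...F.
  TF.FTT
  TT..TT
  TTTTTT
Step 3: 7 trees catch fire, 6 burn out
  TF.FTT
  F...FT
  ......
  F...FT
  TF..TT
  TTTTTT
Step 4: 7 trees catch fire, 7 burn out
  F...FT
  .....F
  ......
  .....F
  F...FT
  TFTTTT

F...FT
.....F
......
.....F
F...FT
TFTTTT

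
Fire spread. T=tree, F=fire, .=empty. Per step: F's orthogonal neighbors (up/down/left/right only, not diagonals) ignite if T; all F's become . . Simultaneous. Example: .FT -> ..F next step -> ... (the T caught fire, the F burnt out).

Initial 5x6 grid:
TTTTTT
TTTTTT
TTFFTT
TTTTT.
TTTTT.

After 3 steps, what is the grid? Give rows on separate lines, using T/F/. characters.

Step 1: 6 trees catch fire, 2 burn out
  TTTTTT
  TTFFTT
  TF..FT
  TTFFT.
  TTTTT.
Step 2: 10 trees catch fire, 6 burn out
  TTFFTT
  TF..FT
  F....F
  TF..F.
  TTFFT.
Step 3: 7 trees catch fire, 10 burn out
  TF..FT
  F....F
  ......
  F.....
  TF..F.

TF..FT
F....F
......
F.....
TF..F.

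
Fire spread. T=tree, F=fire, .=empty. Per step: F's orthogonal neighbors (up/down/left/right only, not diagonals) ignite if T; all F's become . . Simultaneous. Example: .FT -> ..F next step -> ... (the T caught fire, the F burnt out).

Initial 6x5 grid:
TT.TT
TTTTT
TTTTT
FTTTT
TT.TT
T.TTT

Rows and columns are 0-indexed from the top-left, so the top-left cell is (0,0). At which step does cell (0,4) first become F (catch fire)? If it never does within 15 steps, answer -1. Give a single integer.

Step 1: cell (0,4)='T' (+3 fires, +1 burnt)
Step 2: cell (0,4)='T' (+5 fires, +3 burnt)
Step 3: cell (0,4)='T' (+4 fires, +5 burnt)
Step 4: cell (0,4)='T' (+5 fires, +4 burnt)
Step 5: cell (0,4)='T' (+4 fires, +5 burnt)
Step 6: cell (0,4)='T' (+4 fires, +4 burnt)
Step 7: cell (0,4)='F' (+1 fires, +4 burnt)
  -> target ignites at step 7
Step 8: cell (0,4)='.' (+0 fires, +1 burnt)
  fire out at step 8

7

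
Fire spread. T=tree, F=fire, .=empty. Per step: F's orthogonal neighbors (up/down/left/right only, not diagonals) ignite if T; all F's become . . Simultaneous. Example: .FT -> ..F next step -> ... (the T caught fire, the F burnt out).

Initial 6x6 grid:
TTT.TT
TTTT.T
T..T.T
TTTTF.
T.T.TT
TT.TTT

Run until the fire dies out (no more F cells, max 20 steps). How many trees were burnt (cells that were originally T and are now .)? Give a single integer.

Step 1: +2 fires, +1 burnt (F count now 2)
Step 2: +4 fires, +2 burnt (F count now 4)
Step 3: +5 fires, +4 burnt (F count now 5)
Step 4: +2 fires, +5 burnt (F count now 2)
Step 5: +4 fires, +2 burnt (F count now 4)
Step 6: +3 fires, +4 burnt (F count now 3)
Step 7: +2 fires, +3 burnt (F count now 2)
Step 8: +0 fires, +2 burnt (F count now 0)
Fire out after step 8
Initially T: 26, now '.': 32
Total burnt (originally-T cells now '.'): 22

Answer: 22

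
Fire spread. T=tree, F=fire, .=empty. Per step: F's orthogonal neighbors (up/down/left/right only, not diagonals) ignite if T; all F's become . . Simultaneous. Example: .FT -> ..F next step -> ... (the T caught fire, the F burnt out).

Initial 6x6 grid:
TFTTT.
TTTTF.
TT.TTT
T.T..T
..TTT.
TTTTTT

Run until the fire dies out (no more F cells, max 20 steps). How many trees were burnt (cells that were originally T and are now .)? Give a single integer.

Answer: 15

Derivation:
Step 1: +6 fires, +2 burnt (F count now 6)
Step 2: +6 fires, +6 burnt (F count now 6)
Step 3: +2 fires, +6 burnt (F count now 2)
Step 4: +1 fires, +2 burnt (F count now 1)
Step 5: +0 fires, +1 burnt (F count now 0)
Fire out after step 5
Initially T: 25, now '.': 26
Total burnt (originally-T cells now '.'): 15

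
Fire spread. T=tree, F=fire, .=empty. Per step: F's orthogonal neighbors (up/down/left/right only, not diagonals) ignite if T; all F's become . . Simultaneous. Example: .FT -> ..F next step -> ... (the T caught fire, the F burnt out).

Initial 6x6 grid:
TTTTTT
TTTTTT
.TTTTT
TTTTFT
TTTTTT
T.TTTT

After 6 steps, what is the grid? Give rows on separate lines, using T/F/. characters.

Step 1: 4 trees catch fire, 1 burn out
  TTTTTT
  TTTTTT
  .TTTFT
  TTTF.F
  TTTTFT
  T.TTTT
Step 2: 7 trees catch fire, 4 burn out
  TTTTTT
  TTTTFT
  .TTF.F
  TTF...
  TTTF.F
  T.TTFT
Step 3: 8 trees catch fire, 7 burn out
  TTTTFT
  TTTF.F
  .TF...
  TF....
  TTF...
  T.TF.F
Step 4: 7 trees catch fire, 8 burn out
  TTTF.F
  TTF...
  .F....
  F.....
  TF....
  T.F...
Step 5: 3 trees catch fire, 7 burn out
  TTF...
  TF....
  ......
  ......
  F.....
  T.....
Step 6: 3 trees catch fire, 3 burn out
  TF....
  F.....
  ......
  ......
  ......
  F.....

TF....
F.....
......
......
......
F.....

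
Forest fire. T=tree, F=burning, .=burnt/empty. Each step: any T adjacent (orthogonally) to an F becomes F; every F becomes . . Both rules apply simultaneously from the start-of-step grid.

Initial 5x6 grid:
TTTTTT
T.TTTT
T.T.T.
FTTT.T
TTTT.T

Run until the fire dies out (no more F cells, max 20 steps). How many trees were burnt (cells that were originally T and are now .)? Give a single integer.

Step 1: +3 fires, +1 burnt (F count now 3)
Step 2: +3 fires, +3 burnt (F count now 3)
Step 3: +4 fires, +3 burnt (F count now 4)
Step 4: +3 fires, +4 burnt (F count now 3)
Step 5: +2 fires, +3 burnt (F count now 2)
Step 6: +2 fires, +2 burnt (F count now 2)
Step 7: +3 fires, +2 burnt (F count now 3)
Step 8: +1 fires, +3 burnt (F count now 1)
Step 9: +0 fires, +1 burnt (F count now 0)
Fire out after step 9
Initially T: 23, now '.': 28
Total burnt (originally-T cells now '.'): 21

Answer: 21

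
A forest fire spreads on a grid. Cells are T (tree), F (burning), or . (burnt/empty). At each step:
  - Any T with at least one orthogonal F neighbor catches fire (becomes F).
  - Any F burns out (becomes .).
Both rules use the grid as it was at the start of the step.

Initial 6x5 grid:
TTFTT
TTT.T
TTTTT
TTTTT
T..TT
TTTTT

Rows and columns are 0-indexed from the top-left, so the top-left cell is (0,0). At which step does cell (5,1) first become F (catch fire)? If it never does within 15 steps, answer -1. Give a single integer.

Step 1: cell (5,1)='T' (+3 fires, +1 burnt)
Step 2: cell (5,1)='T' (+4 fires, +3 burnt)
Step 3: cell (5,1)='T' (+5 fires, +4 burnt)
Step 4: cell (5,1)='T' (+4 fires, +5 burnt)
Step 5: cell (5,1)='T' (+3 fires, +4 burnt)
Step 6: cell (5,1)='T' (+3 fires, +3 burnt)
Step 7: cell (5,1)='T' (+3 fires, +3 burnt)
Step 8: cell (5,1)='F' (+1 fires, +3 burnt)
  -> target ignites at step 8
Step 9: cell (5,1)='.' (+0 fires, +1 burnt)
  fire out at step 9

8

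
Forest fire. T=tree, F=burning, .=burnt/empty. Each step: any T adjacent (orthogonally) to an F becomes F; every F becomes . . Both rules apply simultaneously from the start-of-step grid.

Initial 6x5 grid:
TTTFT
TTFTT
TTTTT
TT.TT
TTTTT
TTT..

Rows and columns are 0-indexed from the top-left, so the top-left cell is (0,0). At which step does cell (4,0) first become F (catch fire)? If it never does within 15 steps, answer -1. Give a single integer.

Step 1: cell (4,0)='T' (+5 fires, +2 burnt)
Step 2: cell (4,0)='T' (+5 fires, +5 burnt)
Step 3: cell (4,0)='T' (+5 fires, +5 burnt)
Step 4: cell (4,0)='T' (+4 fires, +5 burnt)
Step 5: cell (4,0)='F' (+4 fires, +4 burnt)
  -> target ignites at step 5
Step 6: cell (4,0)='.' (+2 fires, +4 burnt)
Step 7: cell (4,0)='.' (+0 fires, +2 burnt)
  fire out at step 7

5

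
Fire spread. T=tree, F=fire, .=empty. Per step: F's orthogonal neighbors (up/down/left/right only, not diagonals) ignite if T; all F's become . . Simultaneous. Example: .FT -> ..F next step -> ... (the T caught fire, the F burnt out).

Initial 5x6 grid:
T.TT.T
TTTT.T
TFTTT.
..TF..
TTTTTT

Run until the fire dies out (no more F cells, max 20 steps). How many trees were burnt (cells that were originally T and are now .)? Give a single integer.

Step 1: +6 fires, +2 burnt (F count now 6)
Step 2: +6 fires, +6 burnt (F count now 6)
Step 3: +5 fires, +6 burnt (F count now 5)
Step 4: +1 fires, +5 burnt (F count now 1)
Step 5: +0 fires, +1 burnt (F count now 0)
Fire out after step 5
Initially T: 20, now '.': 28
Total burnt (originally-T cells now '.'): 18

Answer: 18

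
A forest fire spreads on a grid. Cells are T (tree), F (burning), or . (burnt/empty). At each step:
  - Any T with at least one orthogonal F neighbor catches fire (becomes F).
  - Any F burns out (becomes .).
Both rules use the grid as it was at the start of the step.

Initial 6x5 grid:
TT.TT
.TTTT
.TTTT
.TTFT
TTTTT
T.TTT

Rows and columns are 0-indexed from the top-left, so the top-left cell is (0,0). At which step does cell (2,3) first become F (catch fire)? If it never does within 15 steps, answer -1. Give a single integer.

Step 1: cell (2,3)='F' (+4 fires, +1 burnt)
  -> target ignites at step 1
Step 2: cell (2,3)='.' (+7 fires, +4 burnt)
Step 3: cell (2,3)='.' (+7 fires, +7 burnt)
Step 4: cell (2,3)='.' (+3 fires, +7 burnt)
Step 5: cell (2,3)='.' (+2 fires, +3 burnt)
Step 6: cell (2,3)='.' (+1 fires, +2 burnt)
Step 7: cell (2,3)='.' (+0 fires, +1 burnt)
  fire out at step 7

1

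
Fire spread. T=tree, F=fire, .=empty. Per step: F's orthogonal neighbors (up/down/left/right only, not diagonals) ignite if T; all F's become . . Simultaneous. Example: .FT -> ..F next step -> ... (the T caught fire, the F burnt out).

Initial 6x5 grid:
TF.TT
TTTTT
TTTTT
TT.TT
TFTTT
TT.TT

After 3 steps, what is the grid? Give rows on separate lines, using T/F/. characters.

Step 1: 6 trees catch fire, 2 burn out
  F..TT
  TFTTT
  TTTTT
  TF.TT
  F.FTT
  TF.TT
Step 2: 6 trees catch fire, 6 burn out
  ...TT
  F.FTT
  TFTTT
  F..TT
  ...FT
  F..TT
Step 3: 6 trees catch fire, 6 burn out
  ...TT
  ...FT
  F.FTT
  ...FT
  ....F
  ...FT

...TT
...FT
F.FTT
...FT
....F
...FT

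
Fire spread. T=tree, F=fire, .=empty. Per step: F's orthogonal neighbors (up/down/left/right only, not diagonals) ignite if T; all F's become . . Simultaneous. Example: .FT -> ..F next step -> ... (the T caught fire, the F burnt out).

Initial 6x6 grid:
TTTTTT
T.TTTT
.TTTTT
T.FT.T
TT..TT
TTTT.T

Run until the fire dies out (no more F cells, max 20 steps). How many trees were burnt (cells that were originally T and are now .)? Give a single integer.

Answer: 21

Derivation:
Step 1: +2 fires, +1 burnt (F count now 2)
Step 2: +3 fires, +2 burnt (F count now 3)
Step 3: +3 fires, +3 burnt (F count now 3)
Step 4: +4 fires, +3 burnt (F count now 4)
Step 5: +4 fires, +4 burnt (F count now 4)
Step 6: +3 fires, +4 burnt (F count now 3)
Step 7: +2 fires, +3 burnt (F count now 2)
Step 8: +0 fires, +2 burnt (F count now 0)
Fire out after step 8
Initially T: 28, now '.': 29
Total burnt (originally-T cells now '.'): 21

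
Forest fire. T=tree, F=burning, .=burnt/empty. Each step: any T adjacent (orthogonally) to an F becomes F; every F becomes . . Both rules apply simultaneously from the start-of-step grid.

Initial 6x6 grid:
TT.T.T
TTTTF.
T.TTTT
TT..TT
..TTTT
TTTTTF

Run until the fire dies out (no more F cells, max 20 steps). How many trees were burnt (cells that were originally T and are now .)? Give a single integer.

Step 1: +4 fires, +2 burnt (F count now 4)
Step 2: +8 fires, +4 burnt (F count now 8)
Step 3: +4 fires, +8 burnt (F count now 4)
Step 4: +4 fires, +4 burnt (F count now 4)
Step 5: +3 fires, +4 burnt (F count now 3)
Step 6: +1 fires, +3 burnt (F count now 1)
Step 7: +1 fires, +1 burnt (F count now 1)
Step 8: +0 fires, +1 burnt (F count now 0)
Fire out after step 8
Initially T: 26, now '.': 35
Total burnt (originally-T cells now '.'): 25

Answer: 25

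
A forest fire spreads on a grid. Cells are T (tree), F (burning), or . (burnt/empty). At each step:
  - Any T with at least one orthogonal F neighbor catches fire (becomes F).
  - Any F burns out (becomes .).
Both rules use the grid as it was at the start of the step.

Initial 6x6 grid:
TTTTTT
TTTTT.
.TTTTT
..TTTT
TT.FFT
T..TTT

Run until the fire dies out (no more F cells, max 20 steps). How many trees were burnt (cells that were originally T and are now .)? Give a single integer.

Step 1: +5 fires, +2 burnt (F count now 5)
Step 2: +5 fires, +5 burnt (F count now 5)
Step 3: +4 fires, +5 burnt (F count now 4)
Step 4: +4 fires, +4 burnt (F count now 4)
Step 5: +3 fires, +4 burnt (F count now 3)
Step 6: +2 fires, +3 burnt (F count now 2)
Step 7: +1 fires, +2 burnt (F count now 1)
Step 8: +0 fires, +1 burnt (F count now 0)
Fire out after step 8
Initially T: 27, now '.': 33
Total burnt (originally-T cells now '.'): 24

Answer: 24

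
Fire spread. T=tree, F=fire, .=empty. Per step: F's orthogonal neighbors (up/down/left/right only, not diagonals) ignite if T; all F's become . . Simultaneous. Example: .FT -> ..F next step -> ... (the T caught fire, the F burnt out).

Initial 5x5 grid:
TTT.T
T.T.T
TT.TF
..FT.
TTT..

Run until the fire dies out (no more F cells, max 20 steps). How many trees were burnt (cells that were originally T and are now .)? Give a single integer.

Answer: 7

Derivation:
Step 1: +4 fires, +2 burnt (F count now 4)
Step 2: +2 fires, +4 burnt (F count now 2)
Step 3: +1 fires, +2 burnt (F count now 1)
Step 4: +0 fires, +1 burnt (F count now 0)
Fire out after step 4
Initially T: 14, now '.': 18
Total burnt (originally-T cells now '.'): 7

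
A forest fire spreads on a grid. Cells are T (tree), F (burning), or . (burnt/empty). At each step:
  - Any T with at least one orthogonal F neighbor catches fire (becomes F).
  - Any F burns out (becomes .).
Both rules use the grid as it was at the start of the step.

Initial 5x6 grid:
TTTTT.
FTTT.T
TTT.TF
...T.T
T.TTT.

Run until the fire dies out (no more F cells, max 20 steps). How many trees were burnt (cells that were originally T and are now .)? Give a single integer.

Step 1: +6 fires, +2 burnt (F count now 6)
Step 2: +3 fires, +6 burnt (F count now 3)
Step 3: +3 fires, +3 burnt (F count now 3)
Step 4: +1 fires, +3 burnt (F count now 1)
Step 5: +1 fires, +1 burnt (F count now 1)
Step 6: +0 fires, +1 burnt (F count now 0)
Fire out after step 6
Initially T: 19, now '.': 25
Total burnt (originally-T cells now '.'): 14

Answer: 14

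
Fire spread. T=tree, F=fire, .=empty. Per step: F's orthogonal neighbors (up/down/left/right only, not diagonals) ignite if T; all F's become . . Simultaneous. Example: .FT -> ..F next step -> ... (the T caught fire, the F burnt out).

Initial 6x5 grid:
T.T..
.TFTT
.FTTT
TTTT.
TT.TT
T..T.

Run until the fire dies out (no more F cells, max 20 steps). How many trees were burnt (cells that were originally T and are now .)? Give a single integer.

Answer: 17

Derivation:
Step 1: +5 fires, +2 burnt (F count now 5)
Step 2: +5 fires, +5 burnt (F count now 5)
Step 3: +3 fires, +5 burnt (F count now 3)
Step 4: +2 fires, +3 burnt (F count now 2)
Step 5: +2 fires, +2 burnt (F count now 2)
Step 6: +0 fires, +2 burnt (F count now 0)
Fire out after step 6
Initially T: 18, now '.': 29
Total burnt (originally-T cells now '.'): 17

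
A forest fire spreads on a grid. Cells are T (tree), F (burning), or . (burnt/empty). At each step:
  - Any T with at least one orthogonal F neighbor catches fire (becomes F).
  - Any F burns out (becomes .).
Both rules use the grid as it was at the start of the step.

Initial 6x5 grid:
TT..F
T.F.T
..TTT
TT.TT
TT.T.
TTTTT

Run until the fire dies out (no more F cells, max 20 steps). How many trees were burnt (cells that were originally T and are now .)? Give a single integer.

Answer: 16

Derivation:
Step 1: +2 fires, +2 burnt (F count now 2)
Step 2: +2 fires, +2 burnt (F count now 2)
Step 3: +2 fires, +2 burnt (F count now 2)
Step 4: +1 fires, +2 burnt (F count now 1)
Step 5: +1 fires, +1 burnt (F count now 1)
Step 6: +2 fires, +1 burnt (F count now 2)
Step 7: +1 fires, +2 burnt (F count now 1)
Step 8: +2 fires, +1 burnt (F count now 2)
Step 9: +2 fires, +2 burnt (F count now 2)
Step 10: +1 fires, +2 burnt (F count now 1)
Step 11: +0 fires, +1 burnt (F count now 0)
Fire out after step 11
Initially T: 19, now '.': 27
Total burnt (originally-T cells now '.'): 16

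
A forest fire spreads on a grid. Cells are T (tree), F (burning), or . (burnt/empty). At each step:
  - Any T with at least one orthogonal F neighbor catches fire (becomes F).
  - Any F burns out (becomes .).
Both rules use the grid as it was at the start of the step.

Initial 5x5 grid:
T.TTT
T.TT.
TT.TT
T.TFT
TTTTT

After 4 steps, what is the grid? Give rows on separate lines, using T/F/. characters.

Step 1: 4 trees catch fire, 1 burn out
  T.TTT
  T.TT.
  TT.FT
  T.F.F
  TTTFT
Step 2: 4 trees catch fire, 4 burn out
  T.TTT
  T.TF.
  TT..F
  T....
  TTF.F
Step 3: 3 trees catch fire, 4 burn out
  T.TFT
  T.F..
  TT...
  T....
  TF...
Step 4: 3 trees catch fire, 3 burn out
  T.F.F
  T....
  TT...
  T....
  F....

T.F.F
T....
TT...
T....
F....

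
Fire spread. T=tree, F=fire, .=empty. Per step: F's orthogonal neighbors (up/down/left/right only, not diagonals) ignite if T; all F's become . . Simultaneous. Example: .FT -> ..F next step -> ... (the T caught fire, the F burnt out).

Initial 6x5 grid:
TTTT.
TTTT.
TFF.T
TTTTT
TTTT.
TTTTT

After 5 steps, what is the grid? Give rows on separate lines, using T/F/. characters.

Step 1: 5 trees catch fire, 2 burn out
  TTTT.
  TFFT.
  F...T
  TFFTT
  TTTT.
  TTTTT
Step 2: 8 trees catch fire, 5 burn out
  TFFT.
  F..F.
  ....T
  F..FT
  TFFT.
  TTTTT
Step 3: 7 trees catch fire, 8 burn out
  F..F.
  .....
  ....T
  ....F
  F..F.
  TFFTT
Step 4: 3 trees catch fire, 7 burn out
  .....
  .....
  ....F
  .....
  .....
  F..FT
Step 5: 1 trees catch fire, 3 burn out
  .....
  .....
  .....
  .....
  .....
  ....F

.....
.....
.....
.....
.....
....F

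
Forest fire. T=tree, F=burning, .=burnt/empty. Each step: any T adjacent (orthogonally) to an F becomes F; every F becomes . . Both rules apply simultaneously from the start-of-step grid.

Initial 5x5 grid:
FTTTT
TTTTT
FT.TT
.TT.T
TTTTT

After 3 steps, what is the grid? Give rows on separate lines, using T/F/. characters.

Step 1: 3 trees catch fire, 2 burn out
  .FTTT
  FTTTT
  .F.TT
  .TT.T
  TTTTT
Step 2: 3 trees catch fire, 3 burn out
  ..FTT
  .FTTT
  ...TT
  .FT.T
  TTTTT
Step 3: 4 trees catch fire, 3 burn out
  ...FT
  ..FTT
  ...TT
  ..F.T
  TFTTT

...FT
..FTT
...TT
..F.T
TFTTT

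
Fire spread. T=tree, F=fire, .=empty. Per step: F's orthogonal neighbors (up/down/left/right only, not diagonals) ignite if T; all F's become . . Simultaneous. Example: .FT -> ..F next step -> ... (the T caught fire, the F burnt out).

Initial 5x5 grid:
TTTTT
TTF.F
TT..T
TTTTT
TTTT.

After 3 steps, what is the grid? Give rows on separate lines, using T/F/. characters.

Step 1: 4 trees catch fire, 2 burn out
  TTFTF
  TF...
  TT..F
  TTTTT
  TTTT.
Step 2: 5 trees catch fire, 4 burn out
  TF.F.
  F....
  TF...
  TTTTF
  TTTT.
Step 3: 4 trees catch fire, 5 burn out
  F....
  .....
  F....
  TFTF.
  TTTT.

F....
.....
F....
TFTF.
TTTT.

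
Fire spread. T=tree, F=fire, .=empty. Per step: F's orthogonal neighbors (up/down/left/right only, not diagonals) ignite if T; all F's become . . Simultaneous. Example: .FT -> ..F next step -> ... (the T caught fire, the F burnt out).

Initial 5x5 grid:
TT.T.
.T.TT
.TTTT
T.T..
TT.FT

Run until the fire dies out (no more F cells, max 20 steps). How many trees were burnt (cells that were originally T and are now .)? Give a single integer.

Step 1: +1 fires, +1 burnt (F count now 1)
Step 2: +0 fires, +1 burnt (F count now 0)
Fire out after step 2
Initially T: 15, now '.': 11
Total burnt (originally-T cells now '.'): 1

Answer: 1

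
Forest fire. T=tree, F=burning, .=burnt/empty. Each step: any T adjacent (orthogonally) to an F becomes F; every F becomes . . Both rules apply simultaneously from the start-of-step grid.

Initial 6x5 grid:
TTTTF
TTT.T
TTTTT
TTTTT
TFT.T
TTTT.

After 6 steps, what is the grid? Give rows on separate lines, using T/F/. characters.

Step 1: 6 trees catch fire, 2 burn out
  TTTF.
  TTT.F
  TTTTT
  TFTTT
  F.F.T
  TFTT.
Step 2: 7 trees catch fire, 6 burn out
  TTF..
  TTT..
  TFTTF
  F.FTT
  ....T
  F.FT.
Step 3: 9 trees catch fire, 7 burn out
  TF...
  TFF..
  F.FF.
  ...FF
  ....T
  ...F.
Step 4: 3 trees catch fire, 9 burn out
  F....
  F....
  .....
  .....
  ....F
  .....
Step 5: 0 trees catch fire, 3 burn out
  .....
  .....
  .....
  .....
  .....
  .....
Step 6: 0 trees catch fire, 0 burn out
  .....
  .....
  .....
  .....
  .....
  .....

.....
.....
.....
.....
.....
.....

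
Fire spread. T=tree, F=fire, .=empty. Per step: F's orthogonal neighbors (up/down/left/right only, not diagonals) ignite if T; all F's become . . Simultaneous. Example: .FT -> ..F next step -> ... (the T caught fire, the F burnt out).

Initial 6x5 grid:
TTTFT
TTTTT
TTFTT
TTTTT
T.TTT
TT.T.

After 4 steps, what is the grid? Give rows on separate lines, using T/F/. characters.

Step 1: 7 trees catch fire, 2 burn out
  TTF.F
  TTFFT
  TF.FT
  TTFTT
  T.TTT
  TT.T.
Step 2: 8 trees catch fire, 7 burn out
  TF...
  TF..F
  F...F
  TF.FT
  T.FTT
  TT.T.
Step 3: 5 trees catch fire, 8 burn out
  F....
  F....
  .....
  F...F
  T..FT
  TT.T.
Step 4: 3 trees catch fire, 5 burn out
  .....
  .....
  .....
  .....
  F...F
  TT.F.

.....
.....
.....
.....
F...F
TT.F.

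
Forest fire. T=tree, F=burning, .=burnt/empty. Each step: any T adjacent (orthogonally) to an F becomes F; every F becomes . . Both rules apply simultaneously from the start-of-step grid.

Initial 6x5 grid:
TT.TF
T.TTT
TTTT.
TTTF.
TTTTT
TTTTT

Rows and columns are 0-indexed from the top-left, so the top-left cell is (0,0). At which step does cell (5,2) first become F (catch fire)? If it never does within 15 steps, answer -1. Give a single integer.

Step 1: cell (5,2)='T' (+5 fires, +2 burnt)
Step 2: cell (5,2)='T' (+6 fires, +5 burnt)
Step 3: cell (5,2)='F' (+6 fires, +6 burnt)
  -> target ignites at step 3
Step 4: cell (5,2)='.' (+3 fires, +6 burnt)
Step 5: cell (5,2)='.' (+2 fires, +3 burnt)
Step 6: cell (5,2)='.' (+1 fires, +2 burnt)
Step 7: cell (5,2)='.' (+1 fires, +1 burnt)
Step 8: cell (5,2)='.' (+0 fires, +1 burnt)
  fire out at step 8

3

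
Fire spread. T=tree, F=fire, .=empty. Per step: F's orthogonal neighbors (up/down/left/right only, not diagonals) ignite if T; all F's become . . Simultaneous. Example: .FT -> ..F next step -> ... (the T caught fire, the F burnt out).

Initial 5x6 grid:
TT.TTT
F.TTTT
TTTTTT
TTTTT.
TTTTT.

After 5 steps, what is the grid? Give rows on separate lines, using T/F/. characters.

Step 1: 2 trees catch fire, 1 burn out
  FT.TTT
  ..TTTT
  FTTTTT
  TTTTT.
  TTTTT.
Step 2: 3 trees catch fire, 2 burn out
  .F.TTT
  ..TTTT
  .FTTTT
  FTTTT.
  TTTTT.
Step 3: 3 trees catch fire, 3 burn out
  ...TTT
  ..TTTT
  ..FTTT
  .FTTT.
  FTTTT.
Step 4: 4 trees catch fire, 3 burn out
  ...TTT
  ..FTTT
  ...FTT
  ..FTT.
  .FTTT.
Step 5: 4 trees catch fire, 4 burn out
  ...TTT
  ...FTT
  ....FT
  ...FT.
  ..FTT.

...TTT
...FTT
....FT
...FT.
..FTT.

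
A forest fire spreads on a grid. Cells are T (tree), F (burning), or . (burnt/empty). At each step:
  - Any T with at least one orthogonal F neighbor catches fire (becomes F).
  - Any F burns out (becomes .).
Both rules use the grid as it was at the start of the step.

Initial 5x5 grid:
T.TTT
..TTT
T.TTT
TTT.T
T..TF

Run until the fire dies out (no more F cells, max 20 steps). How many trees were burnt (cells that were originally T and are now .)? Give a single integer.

Step 1: +2 fires, +1 burnt (F count now 2)
Step 2: +1 fires, +2 burnt (F count now 1)
Step 3: +2 fires, +1 burnt (F count now 2)
Step 4: +3 fires, +2 burnt (F count now 3)
Step 5: +3 fires, +3 burnt (F count now 3)
Step 6: +2 fires, +3 burnt (F count now 2)
Step 7: +1 fires, +2 burnt (F count now 1)
Step 8: +2 fires, +1 burnt (F count now 2)
Step 9: +0 fires, +2 burnt (F count now 0)
Fire out after step 9
Initially T: 17, now '.': 24
Total burnt (originally-T cells now '.'): 16

Answer: 16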